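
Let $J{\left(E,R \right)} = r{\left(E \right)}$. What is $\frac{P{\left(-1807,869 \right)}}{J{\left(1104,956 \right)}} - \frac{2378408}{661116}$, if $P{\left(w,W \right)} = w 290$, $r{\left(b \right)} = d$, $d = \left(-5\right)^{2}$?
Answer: $- \frac{17325203884}{826395} \approx -20965.0$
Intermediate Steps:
$d = 25$
$r{\left(b \right)} = 25$
$J{\left(E,R \right)} = 25$
$P{\left(w,W \right)} = 290 w$
$\frac{P{\left(-1807,869 \right)}}{J{\left(1104,956 \right)}} - \frac{2378408}{661116} = \frac{290 \left(-1807\right)}{25} - \frac{2378408}{661116} = \left(-524030\right) \frac{1}{25} - \frac{594602}{165279} = - \frac{104806}{5} - \frac{594602}{165279} = - \frac{17325203884}{826395}$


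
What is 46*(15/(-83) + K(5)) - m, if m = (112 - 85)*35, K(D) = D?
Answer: -60035/83 ≈ -723.31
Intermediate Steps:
m = 945 (m = 27*35 = 945)
46*(15/(-83) + K(5)) - m = 46*(15/(-83) + 5) - 1*945 = 46*(15*(-1/83) + 5) - 945 = 46*(-15/83 + 5) - 945 = 46*(400/83) - 945 = 18400/83 - 945 = -60035/83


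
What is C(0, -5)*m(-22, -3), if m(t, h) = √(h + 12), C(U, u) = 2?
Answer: 6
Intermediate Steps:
m(t, h) = √(12 + h)
C(0, -5)*m(-22, -3) = 2*√(12 - 3) = 2*√9 = 2*3 = 6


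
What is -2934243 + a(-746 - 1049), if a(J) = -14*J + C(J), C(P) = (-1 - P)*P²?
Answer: 5777403737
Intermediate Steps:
C(P) = P²*(-1 - P)
a(J) = -14*J + J²*(-1 - J)
-2934243 + a(-746 - 1049) = -2934243 + (-746 - 1049)*(-14 + (-746 - 1049)*(-1 - (-746 - 1049))) = -2934243 - 1795*(-14 - 1795*(-1 - 1*(-1795))) = -2934243 - 1795*(-14 - 1795*(-1 + 1795)) = -2934243 - 1795*(-14 - 1795*1794) = -2934243 - 1795*(-14 - 3220230) = -2934243 - 1795*(-3220244) = -2934243 + 5780337980 = 5777403737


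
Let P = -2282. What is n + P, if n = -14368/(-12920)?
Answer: -3683634/1615 ≈ -2280.9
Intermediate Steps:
n = 1796/1615 (n = -14368*(-1/12920) = 1796/1615 ≈ 1.1121)
n + P = 1796/1615 - 2282 = -3683634/1615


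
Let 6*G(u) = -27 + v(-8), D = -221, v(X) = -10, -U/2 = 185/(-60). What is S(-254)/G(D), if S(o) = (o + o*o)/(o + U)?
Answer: 2313432/55019 ≈ 42.048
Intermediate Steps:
U = 37/6 (U = -370/(-60) = -370*(-1)/60 = -2*(-37/12) = 37/6 ≈ 6.1667)
S(o) = (o + o**2)/(37/6 + o) (S(o) = (o + o*o)/(o + 37/6) = (o + o**2)/(37/6 + o))
G(u) = -37/6 (G(u) = (-27 - 10)/6 = (1/6)*(-37) = -37/6)
S(-254)/G(D) = (6*(-254)*(1 - 254)/(37 + 6*(-254)))/(-37/6) = (6*(-254)*(-253)/(37 - 1524))*(-6/37) = (6*(-254)*(-253)/(-1487))*(-6/37) = (6*(-254)*(-1/1487)*(-253))*(-6/37) = -385572/1487*(-6/37) = 2313432/55019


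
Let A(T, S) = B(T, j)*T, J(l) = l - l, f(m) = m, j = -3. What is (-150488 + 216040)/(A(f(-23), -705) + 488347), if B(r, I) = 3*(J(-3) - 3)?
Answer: 32776/244277 ≈ 0.13418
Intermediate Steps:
J(l) = 0
B(r, I) = -9 (B(r, I) = 3*(0 - 3) = 3*(-3) = -9)
A(T, S) = -9*T
(-150488 + 216040)/(A(f(-23), -705) + 488347) = (-150488 + 216040)/(-9*(-23) + 488347) = 65552/(207 + 488347) = 65552/488554 = 65552*(1/488554) = 32776/244277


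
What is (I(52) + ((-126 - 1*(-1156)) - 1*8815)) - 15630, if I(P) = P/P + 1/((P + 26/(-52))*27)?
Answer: -65114332/2781 ≈ -23414.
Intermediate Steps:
I(P) = 1 + 1/(27*(-½ + P)) (I(P) = 1 + (1/27)/(P + 26*(-1/52)) = 1 + (1/27)/(P - ½) = 1 + (1/27)/(-½ + P) = 1 + 1/(27*(-½ + P)))
(I(52) + ((-126 - 1*(-1156)) - 1*8815)) - 15630 = ((-25 + 54*52)/(27*(-1 + 2*52)) + ((-126 - 1*(-1156)) - 1*8815)) - 15630 = ((-25 + 2808)/(27*(-1 + 104)) + ((-126 + 1156) - 8815)) - 15630 = ((1/27)*2783/103 + (1030 - 8815)) - 15630 = ((1/27)*(1/103)*2783 - 7785) - 15630 = (2783/2781 - 7785) - 15630 = -21647302/2781 - 15630 = -65114332/2781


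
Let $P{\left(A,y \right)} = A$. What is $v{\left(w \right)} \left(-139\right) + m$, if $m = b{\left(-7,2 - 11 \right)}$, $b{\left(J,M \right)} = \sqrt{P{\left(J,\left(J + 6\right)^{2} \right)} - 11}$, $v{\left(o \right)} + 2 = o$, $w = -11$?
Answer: $1807 + 3 i \sqrt{2} \approx 1807.0 + 4.2426 i$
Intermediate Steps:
$v{\left(o \right)} = -2 + o$
$b{\left(J,M \right)} = \sqrt{-11 + J}$ ($b{\left(J,M \right)} = \sqrt{J - 11} = \sqrt{-11 + J}$)
$m = 3 i \sqrt{2}$ ($m = \sqrt{-11 - 7} = \sqrt{-18} = 3 i \sqrt{2} \approx 4.2426 i$)
$v{\left(w \right)} \left(-139\right) + m = \left(-2 - 11\right) \left(-139\right) + 3 i \sqrt{2} = \left(-13\right) \left(-139\right) + 3 i \sqrt{2} = 1807 + 3 i \sqrt{2}$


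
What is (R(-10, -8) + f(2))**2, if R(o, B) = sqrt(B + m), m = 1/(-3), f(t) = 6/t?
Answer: 2/3 + 10*I*sqrt(3) ≈ 0.66667 + 17.32*I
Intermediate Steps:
m = -1/3 ≈ -0.33333
R(o, B) = sqrt(-1/3 + B) (R(o, B) = sqrt(B - 1/3) = sqrt(-1/3 + B))
(R(-10, -8) + f(2))**2 = (sqrt(-3 + 9*(-8))/3 + 6/2)**2 = (sqrt(-3 - 72)/3 + 6*(1/2))**2 = (sqrt(-75)/3 + 3)**2 = ((5*I*sqrt(3))/3 + 3)**2 = (5*I*sqrt(3)/3 + 3)**2 = (3 + 5*I*sqrt(3)/3)**2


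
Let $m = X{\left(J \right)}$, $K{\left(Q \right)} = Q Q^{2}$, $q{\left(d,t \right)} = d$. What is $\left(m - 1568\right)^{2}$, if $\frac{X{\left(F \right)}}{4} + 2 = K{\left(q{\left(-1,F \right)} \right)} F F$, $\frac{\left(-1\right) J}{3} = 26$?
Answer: $671431744$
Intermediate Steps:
$J = -78$ ($J = \left(-3\right) 26 = -78$)
$K{\left(Q \right)} = Q^{3}$
$X{\left(F \right)} = -8 - 4 F^{2}$ ($X{\left(F \right)} = -8 + 4 \left(-1\right)^{3} F F = -8 + 4 - F F = -8 + 4 \left(- F^{2}\right) = -8 - 4 F^{2}$)
$m = -24344$ ($m = -8 - 4 \left(-78\right)^{2} = -8 - 24336 = -24344$)
$\left(m - 1568\right)^{2} = \left(-24344 - 1568\right)^{2} = \left(-25912\right)^{2} = 671431744$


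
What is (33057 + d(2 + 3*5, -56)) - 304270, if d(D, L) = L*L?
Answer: -268077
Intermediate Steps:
d(D, L) = L²
(33057 + d(2 + 3*5, -56)) - 304270 = (33057 + (-56)²) - 304270 = (33057 + 3136) - 304270 = 36193 - 304270 = -268077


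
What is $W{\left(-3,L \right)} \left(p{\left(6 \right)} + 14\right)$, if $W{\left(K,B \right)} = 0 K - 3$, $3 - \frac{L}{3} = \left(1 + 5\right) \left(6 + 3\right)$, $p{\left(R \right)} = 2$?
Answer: $-48$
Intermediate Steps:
$L = -153$ ($L = 9 - 3 \left(1 + 5\right) \left(6 + 3\right) = 9 - 3 \cdot 6 \cdot 9 = 9 - 162 = -153$)
$W{\left(K,B \right)} = -3$ ($W{\left(K,B \right)} = 0 - 3 = -3$)
$W{\left(-3,L \right)} \left(p{\left(6 \right)} + 14\right) = - 3 \left(2 + 14\right) = \left(-3\right) 16 = -48$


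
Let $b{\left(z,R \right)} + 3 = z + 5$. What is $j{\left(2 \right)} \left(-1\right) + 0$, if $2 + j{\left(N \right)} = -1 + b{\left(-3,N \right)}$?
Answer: $4$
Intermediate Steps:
$b{\left(z,R \right)} = 2 + z$ ($b{\left(z,R \right)} = -3 + \left(z + 5\right) = -3 + \left(5 + z\right) = 2 + z$)
$j{\left(N \right)} = -4$ ($j{\left(N \right)} = -2 + \left(-1 + \left(2 - 3\right)\right) = -2 - 2 = -4$)
$j{\left(2 \right)} \left(-1\right) + 0 = \left(-4\right) \left(-1\right) + 0 = 4 + 0 = 4$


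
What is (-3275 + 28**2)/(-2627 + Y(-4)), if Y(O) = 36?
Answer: 2491/2591 ≈ 0.96140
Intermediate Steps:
(-3275 + 28**2)/(-2627 + Y(-4)) = (-3275 + 28**2)/(-2627 + 36) = (-3275 + 784)/(-2591) = -2491*(-1/2591) = 2491/2591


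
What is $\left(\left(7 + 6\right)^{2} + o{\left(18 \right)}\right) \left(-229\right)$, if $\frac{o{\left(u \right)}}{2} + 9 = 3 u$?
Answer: $-59311$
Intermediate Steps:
$o{\left(u \right)} = -18 + 6 u$ ($o{\left(u \right)} = -18 + 2 \cdot 3 u = -18 + 6 u$)
$\left(\left(7 + 6\right)^{2} + o{\left(18 \right)}\right) \left(-229\right) = \left(\left(7 + 6\right)^{2} + \left(-18 + 6 \cdot 18\right)\right) \left(-229\right) = \left(13^{2} + \left(-18 + 108\right)\right) \left(-229\right) = \left(169 + 90\right) \left(-229\right) = 259 \left(-229\right) = -59311$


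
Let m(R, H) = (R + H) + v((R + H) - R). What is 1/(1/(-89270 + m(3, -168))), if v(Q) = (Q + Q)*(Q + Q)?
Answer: 23461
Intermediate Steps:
v(Q) = 4*Q² (v(Q) = (2*Q)*(2*Q) = 4*Q²)
m(R, H) = H + R + 4*H² (m(R, H) = (R + H) + 4*((R + H) - R)² = (H + R) + 4*((H + R) - R)² = (H + R) + 4*H² = H + R + 4*H²)
1/(1/(-89270 + m(3, -168))) = 1/(1/(-89270 + (-168 + 3 + 4*(-168)²))) = 1/(1/(-89270 + (-168 + 3 + 4*28224))) = 1/(1/(-89270 + (-168 + 3 + 112896))) = 1/(1/(-89270 + 112731)) = 1/(1/23461) = 23461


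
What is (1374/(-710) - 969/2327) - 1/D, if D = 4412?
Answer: -8571771413/3644687020 ≈ -2.3519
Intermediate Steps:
(1374/(-710) - 969/2327) - 1/D = (1374/(-710) - 969/2327) - 1/4412 = (1374*(-1/710) - 969*1/2327) - 1*1/4412 = (-687/355 - 969/2327) - 1/4412 = -1942644/826085 - 1/4412 = -8571771413/3644687020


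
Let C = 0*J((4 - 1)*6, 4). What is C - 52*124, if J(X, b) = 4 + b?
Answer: -6448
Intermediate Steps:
C = 0 (C = 0*(4 + 4) = 0*8 = 0)
C - 52*124 = 0 - 52*124 = 0 - 6448 = -6448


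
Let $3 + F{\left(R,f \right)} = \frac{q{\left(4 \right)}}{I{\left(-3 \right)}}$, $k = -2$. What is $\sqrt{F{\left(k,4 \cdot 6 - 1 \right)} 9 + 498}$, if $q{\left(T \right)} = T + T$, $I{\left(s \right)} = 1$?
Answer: $\sqrt{543} \approx 23.302$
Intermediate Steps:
$q{\left(T \right)} = 2 T$
$F{\left(R,f \right)} = 5$ ($F{\left(R,f \right)} = -3 + \frac{2 \cdot 4}{1} = -3 + 8 \cdot 1 = -3 + 8 = 5$)
$\sqrt{F{\left(k,4 \cdot 6 - 1 \right)} 9 + 498} = \sqrt{5 \cdot 9 + 498} = \sqrt{45 + 498} = \sqrt{543}$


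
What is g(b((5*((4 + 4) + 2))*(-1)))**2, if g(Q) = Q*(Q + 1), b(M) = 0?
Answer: 0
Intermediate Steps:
g(Q) = Q*(1 + Q)
g(b((5*((4 + 4) + 2))*(-1)))**2 = (0*(1 + 0))**2 = (0*1)**2 = 0**2 = 0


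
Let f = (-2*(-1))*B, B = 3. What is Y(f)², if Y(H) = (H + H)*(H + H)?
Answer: 20736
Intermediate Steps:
f = 6 (f = -2*(-1)*3 = 2*3 = 6)
Y(H) = 4*H² (Y(H) = (2*H)*(2*H) = 4*H²)
Y(f)² = (4*6²)² = (4*36)² = 144² = 20736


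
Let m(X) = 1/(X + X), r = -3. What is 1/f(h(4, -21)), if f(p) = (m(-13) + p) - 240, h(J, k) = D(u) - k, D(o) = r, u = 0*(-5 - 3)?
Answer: -26/5773 ≈ -0.0045037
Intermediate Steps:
u = 0 (u = 0*(-8) = 0)
m(X) = 1/(2*X)
D(o) = -3
h(J, k) = -3 - k
f(p) = -6241/26 + p (f(p) = ((½)/(-13) + p) - 240 = ((½)*(-1/13) + p) - 240 = (-1/26 + p) - 240 = -6241/26 + p)
1/f(h(4, -21)) = 1/(-6241/26 + (-3 - 1*(-21))) = 1/(-6241/26 + (-3 + 21)) = 1/(-6241/26 + 18) = 1/(-5773/26) = -26/5773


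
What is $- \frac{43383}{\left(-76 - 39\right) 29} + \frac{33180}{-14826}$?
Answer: $\frac{12679549}{1177255} \approx 10.77$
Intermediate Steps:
$- \frac{43383}{\left(-76 - 39\right) 29} + \frac{33180}{-14826} = - \frac{43383}{\left(-115\right) 29} + 33180 \left(- \frac{1}{14826}\right) = - \frac{43383}{-3335} - \frac{790}{353} = \left(-43383\right) \left(- \frac{1}{3335}\right) - \frac{790}{353} = \frac{43383}{3335} - \frac{790}{353} = \frac{12679549}{1177255}$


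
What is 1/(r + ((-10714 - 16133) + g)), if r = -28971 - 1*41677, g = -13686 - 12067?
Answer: -1/123248 ≈ -8.1137e-6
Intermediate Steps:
g = -25753
r = -70648 (r = -28971 - 41677 = -70648)
1/(r + ((-10714 - 16133) + g)) = 1/(-70648 + ((-10714 - 16133) - 25753)) = 1/(-70648 + (-26847 - 25753)) = 1/(-70648 - 52600) = 1/(-123248) = -1/123248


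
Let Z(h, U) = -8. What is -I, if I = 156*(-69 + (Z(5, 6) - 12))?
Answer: 13884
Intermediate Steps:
I = -13884 (I = 156*(-69 + (-8 - 12)) = 156*(-69 - 20) = 156*(-89) = -13884)
-I = -1*(-13884) = 13884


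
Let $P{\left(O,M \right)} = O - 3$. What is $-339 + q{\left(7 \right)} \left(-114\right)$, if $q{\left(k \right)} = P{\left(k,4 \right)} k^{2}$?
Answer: $-22683$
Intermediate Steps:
$P{\left(O,M \right)} = -3 + O$ ($P{\left(O,M \right)} = O - 3 = -3 + O$)
$q{\left(k \right)} = k^{2} \left(-3 + k\right)$ ($q{\left(k \right)} = \left(-3 + k\right) k^{2} = k^{2} \left(-3 + k\right)$)
$-339 + q{\left(7 \right)} \left(-114\right) = -339 + 7^{2} \left(-3 + 7\right) \left(-114\right) = -339 + 49 \cdot 4 \left(-114\right) = -339 + 196 \left(-114\right) = -339 - 22344 = -22683$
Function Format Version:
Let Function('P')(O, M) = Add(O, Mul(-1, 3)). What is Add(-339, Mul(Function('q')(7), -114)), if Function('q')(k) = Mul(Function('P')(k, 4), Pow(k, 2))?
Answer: -22683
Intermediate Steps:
Function('P')(O, M) = Add(-3, O) (Function('P')(O, M) = Add(O, -3) = Add(-3, O))
Function('q')(k) = Mul(Pow(k, 2), Add(-3, k)) (Function('q')(k) = Mul(Add(-3, k), Pow(k, 2)) = Mul(Pow(k, 2), Add(-3, k)))
Add(-339, Mul(Function('q')(7), -114)) = Add(-339, Mul(Mul(Pow(7, 2), Add(-3, 7)), -114)) = Add(-339, Mul(Mul(49, 4), -114)) = Add(-339, Mul(196, -114)) = Add(-339, -22344) = -22683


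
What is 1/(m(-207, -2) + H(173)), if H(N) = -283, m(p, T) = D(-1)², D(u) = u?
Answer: -1/282 ≈ -0.0035461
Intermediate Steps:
m(p, T) = 1 (m(p, T) = (-1)² = 1)
1/(m(-207, -2) + H(173)) = 1/(1 - 283) = 1/(-282) = -1/282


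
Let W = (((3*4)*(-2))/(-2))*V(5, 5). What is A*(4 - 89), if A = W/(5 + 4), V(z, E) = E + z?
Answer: -3400/3 ≈ -1133.3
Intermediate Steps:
W = 120 (W = (((3*4)*(-2))/(-2))*(5 + 5) = ((12*(-2))*(-1/2))*10 = -24*(-1/2)*10 = 12*10 = 120)
A = 40/3 (A = 120/(5 + 4) = 120/9 = (1/9)*120 = 40/3 ≈ 13.333)
A*(4 - 89) = 40*(4 - 89)/3 = (40/3)*(-85) = -3400/3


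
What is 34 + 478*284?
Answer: 135786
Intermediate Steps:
34 + 478*284 = 34 + 135752 = 135786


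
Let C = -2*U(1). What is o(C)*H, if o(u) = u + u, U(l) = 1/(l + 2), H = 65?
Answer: -260/3 ≈ -86.667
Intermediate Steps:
U(l) = 1/(2 + l)
C = -⅔ (C = -2/(2 + 1) = -2/3 = -2*⅓ = -⅔ ≈ -0.66667)
o(u) = 2*u
o(C)*H = (2*(-⅔))*65 = -4/3*65 = -260/3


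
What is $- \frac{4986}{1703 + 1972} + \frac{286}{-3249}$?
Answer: $- \frac{5750188}{3980025} \approx -1.4448$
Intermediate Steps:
$- \frac{4986}{1703 + 1972} + \frac{286}{-3249} = - \frac{4986}{3675} + 286 \left(- \frac{1}{3249}\right) = \left(-4986\right) \frac{1}{3675} - \frac{286}{3249} = - \frac{1662}{1225} - \frac{286}{3249} = - \frac{5750188}{3980025}$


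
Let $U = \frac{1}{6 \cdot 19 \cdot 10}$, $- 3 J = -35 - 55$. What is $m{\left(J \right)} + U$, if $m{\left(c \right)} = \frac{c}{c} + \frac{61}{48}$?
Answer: $\frac{3453}{1520} \approx 2.2717$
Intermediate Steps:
$J = 30$ ($J = - \frac{-35 - 55}{3} = \left(- \frac{1}{3}\right) \left(-90\right) = 30$)
$m{\left(c \right)} = \frac{109}{48}$ ($m{\left(c \right)} = 1 + 61 \cdot \frac{1}{48} = 1 + \frac{61}{48} = \frac{109}{48}$)
$U = \frac{1}{1140}$ ($U = \frac{1}{114 \cdot 10} = \frac{1}{1140} \approx 0.00087719$)
$m{\left(J \right)} + U = \frac{109}{48} + \frac{1}{1140} = \frac{3453}{1520}$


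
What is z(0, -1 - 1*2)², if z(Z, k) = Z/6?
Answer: 0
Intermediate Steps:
z(Z, k) = Z/6 (z(Z, k) = Z*(⅙) = Z/6)
z(0, -1 - 1*2)² = ((⅙)*0)² = 0² = 0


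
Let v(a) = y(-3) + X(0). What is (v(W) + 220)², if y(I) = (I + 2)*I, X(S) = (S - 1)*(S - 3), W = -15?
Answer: 51076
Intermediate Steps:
X(S) = (-1 + S)*(-3 + S)
y(I) = I*(2 + I) (y(I) = (2 + I)*I = I*(2 + I))
v(a) = 6 (v(a) = -3*(2 - 3) + (3 + 0² - 4*0) = -3*(-1) + (3 + 0 + 0) = 3 + 3 = 6)
(v(W) + 220)² = (6 + 220)² = 226² = 51076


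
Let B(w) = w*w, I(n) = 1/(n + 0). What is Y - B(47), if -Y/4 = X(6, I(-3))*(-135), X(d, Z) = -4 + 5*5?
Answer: 9131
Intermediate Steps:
I(n) = 1/n
B(w) = w²
X(d, Z) = 21 (X(d, Z) = -4 + 25 = 21)
Y = 11340 (Y = -84*(-135) = -4*(-2835) = 11340)
Y - B(47) = 11340 - 1*47² = 11340 - 1*2209 = 11340 - 2209 = 9131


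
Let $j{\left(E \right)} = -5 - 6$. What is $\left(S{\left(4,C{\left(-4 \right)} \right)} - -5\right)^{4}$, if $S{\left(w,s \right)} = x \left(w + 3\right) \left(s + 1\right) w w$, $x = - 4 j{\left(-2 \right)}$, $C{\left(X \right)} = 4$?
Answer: $368905635744800625$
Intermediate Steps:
$j{\left(E \right)} = -11$ ($j{\left(E \right)} = -5 - 6 = -11$)
$x = 44$ ($x = \left(-4\right) \left(-11\right) = 44$)
$S{\left(w,s \right)} = 44 w^{2} \left(1 + s\right) \left(3 + w\right)$ ($S{\left(w,s \right)} = 44 \left(w + 3\right) \left(s + 1\right) w w = 44 \left(3 + w\right) \left(1 + s\right) w^{2} = 44 \left(1 + s\right) \left(3 + w\right) w^{2} = 44 w^{2} \left(1 + s\right) \left(3 + w\right)$)
$\left(S{\left(4,C{\left(-4 \right)} \right)} - -5\right)^{4} = \left(44 \cdot 4^{2} \left(3 + 4 + 3 \cdot 4 + 4 \cdot 4\right) - -5\right)^{4} = \left(44 \cdot 16 \left(3 + 4 + 12 + 16\right) + 5\right)^{4} = \left(44 \cdot 16 \cdot 35 + 5\right)^{4} = \left(24640 + 5\right)^{4} = 24645^{4} = 368905635744800625$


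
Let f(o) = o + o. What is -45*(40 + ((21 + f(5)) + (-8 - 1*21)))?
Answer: -1890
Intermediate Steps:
f(o) = 2*o
-45*(40 + ((21 + f(5)) + (-8 - 1*21))) = -45*(40 + ((21 + 2*5) + (-8 - 1*21))) = -45*(40 + ((21 + 10) + (-8 - 21))) = -45*(40 + (31 - 29)) = -45*(40 + 2) = -45*42 = -1890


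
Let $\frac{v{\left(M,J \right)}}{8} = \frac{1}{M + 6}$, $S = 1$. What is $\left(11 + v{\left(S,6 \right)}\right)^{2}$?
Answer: $\frac{7225}{49} \approx 147.45$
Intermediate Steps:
$v{\left(M,J \right)} = \frac{8}{6 + M}$ ($v{\left(M,J \right)} = \frac{8}{M + 6} = \frac{8}{6 + M}$)
$\left(11 + v{\left(S,6 \right)}\right)^{2} = \left(11 + \frac{8}{6 + 1}\right)^{2} = \left(11 + \frac{8}{7}\right)^{2} = \left(\frac{85}{7}\right)^{2} = \frac{7225}{49}$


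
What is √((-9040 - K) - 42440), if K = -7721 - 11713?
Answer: 7*I*√654 ≈ 179.01*I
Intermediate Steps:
K = -19434
√((-9040 - K) - 42440) = √((-9040 - 1*(-19434)) - 42440) = √((-9040 + 19434) - 42440) = √(10394 - 42440) = √(-32046) = 7*I*√654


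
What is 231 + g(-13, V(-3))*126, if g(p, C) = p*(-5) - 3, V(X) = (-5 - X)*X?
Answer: 8043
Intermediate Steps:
V(X) = X*(-5 - X)
g(p, C) = -3 - 5*p (g(p, C) = -5*p - 3 = -3 - 5*p)
231 + g(-13, V(-3))*126 = 231 + (-3 - 5*(-13))*126 = 231 + (-3 + 65)*126 = 231 + 62*126 = 231 + 7812 = 8043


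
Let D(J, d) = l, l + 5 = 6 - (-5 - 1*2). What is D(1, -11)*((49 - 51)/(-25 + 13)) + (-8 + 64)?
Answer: 172/3 ≈ 57.333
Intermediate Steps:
l = 8 (l = -5 + (6 - (-5 - 1*2)) = -5 + (6 - (-5 - 2)) = -5 + (6 - 1*(-7)) = -5 + (6 + 7) = -5 + 13 = 8)
D(J, d) = 8
D(1, -11)*((49 - 51)/(-25 + 13)) + (-8 + 64) = 8*((49 - 51)/(-25 + 13)) + (-8 + 64) = 8*(-2/(-12)) + 56 = 8*(-2*(-1/12)) + 56 = 8*(1/6) + 56 = 4/3 + 56 = 172/3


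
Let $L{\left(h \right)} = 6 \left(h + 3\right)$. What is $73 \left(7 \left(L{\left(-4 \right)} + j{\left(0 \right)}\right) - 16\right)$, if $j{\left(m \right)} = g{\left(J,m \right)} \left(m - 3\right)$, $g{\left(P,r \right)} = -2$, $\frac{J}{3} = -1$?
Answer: $-1168$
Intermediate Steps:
$J = -3$ ($J = 3 \left(-1\right) = -3$)
$L{\left(h \right)} = 18 + 6 h$ ($L{\left(h \right)} = 6 \left(3 + h\right) = 18 + 6 h$)
$j{\left(m \right)} = 6 - 2 m$ ($j{\left(m \right)} = - 2 \left(m - 3\right) = - 2 \left(-3 + m\right) = 6 - 2 m$)
$73 \left(7 \left(L{\left(-4 \right)} + j{\left(0 \right)}\right) - 16\right) = 73 \left(7 \left(\left(18 + 6 \left(-4\right)\right) + \left(6 - 0\right)\right) - 16\right) = 73 \left(7 \left(\left(18 - 24\right) + \left(6 + 0\right)\right) - 16\right) = 73 \left(7 \left(-6 + 6\right) - 16\right) = 73 \left(7 \cdot 0 - 16\right) = 73 \left(0 - 16\right) = 73 \left(-16\right) = -1168$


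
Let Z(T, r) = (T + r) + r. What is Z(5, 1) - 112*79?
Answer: -8841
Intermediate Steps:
Z(T, r) = T + 2*r
Z(5, 1) - 112*79 = (5 + 2*1) - 112*79 = (5 + 2) - 8848 = 7 - 8848 = -8841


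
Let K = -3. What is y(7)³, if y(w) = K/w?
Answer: -27/343 ≈ -0.078717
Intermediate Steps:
y(w) = -3/w
y(7)³ = (-3/7)³ = -27/343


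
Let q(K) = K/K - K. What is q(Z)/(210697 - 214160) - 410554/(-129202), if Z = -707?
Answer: 665136743/223713263 ≈ 2.9732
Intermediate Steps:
q(K) = 1 - K
q(Z)/(210697 - 214160) - 410554/(-129202) = (1 - 1*(-707))/(210697 - 214160) - 410554/(-129202) = (1 + 707)/(-3463) - 410554*(-1/129202) = 708*(-1/3463) + 205277/64601 = -708/3463 + 205277/64601 = 665136743/223713263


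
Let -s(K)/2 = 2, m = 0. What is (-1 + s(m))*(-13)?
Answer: 65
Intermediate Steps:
s(K) = -4 (s(K) = -2*2 = -4)
(-1 + s(m))*(-13) = (-1 - 4)*(-13) = -5*(-13) = 65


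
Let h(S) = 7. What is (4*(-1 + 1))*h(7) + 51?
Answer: 51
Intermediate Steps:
(4*(-1 + 1))*h(7) + 51 = (4*(-1 + 1))*7 + 51 = (4*0)*7 + 51 = 0*7 + 51 = 0 + 51 = 51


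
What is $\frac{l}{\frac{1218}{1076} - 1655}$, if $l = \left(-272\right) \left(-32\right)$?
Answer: $- \frac{4682752}{889781} \approx -5.2628$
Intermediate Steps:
$l = 8704$
$\frac{l}{\frac{1218}{1076} - 1655} = \frac{8704}{\frac{1218}{1076} - 1655} = \frac{8704}{1218 \cdot \frac{1}{1076} - 1655} = \frac{8704}{\frac{609}{538} - 1655} = \frac{8704}{- \frac{889781}{538}} = 8704 \left(- \frac{538}{889781}\right) = - \frac{4682752}{889781}$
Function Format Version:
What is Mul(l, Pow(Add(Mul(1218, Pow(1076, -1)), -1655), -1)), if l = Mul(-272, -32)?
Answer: Rational(-4682752, 889781) ≈ -5.2628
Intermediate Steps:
l = 8704
Mul(l, Pow(Add(Mul(1218, Pow(1076, -1)), -1655), -1)) = Mul(8704, Pow(Add(Mul(1218, Pow(1076, -1)), -1655), -1)) = Mul(8704, Pow(Add(Mul(1218, Rational(1, 1076)), -1655), -1)) = Mul(8704, Pow(Add(Rational(609, 538), -1655), -1)) = Mul(8704, Pow(Rational(-889781, 538), -1)) = Mul(8704, Rational(-538, 889781)) = Rational(-4682752, 889781)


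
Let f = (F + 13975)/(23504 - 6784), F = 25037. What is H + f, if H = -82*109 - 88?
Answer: -37718927/4180 ≈ -9023.7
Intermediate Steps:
H = -9026 (H = -8938 - 88 = -9026)
f = 9753/4180 (f = (25037 + 13975)/(23504 - 6784) = 39012/16720 = 39012*(1/16720) = 9753/4180 ≈ 2.3333)
H + f = -9026 + 9753/4180 = -37718927/4180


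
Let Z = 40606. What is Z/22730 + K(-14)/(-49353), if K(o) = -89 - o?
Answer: 334288778/186965615 ≈ 1.7880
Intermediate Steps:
Z/22730 + K(-14)/(-49353) = 40606/22730 + (-89 - 1*(-14))/(-49353) = 40606*(1/22730) + (-89 + 14)*(-1/49353) = 20303/11365 - 75*(-1/49353) = 20303/11365 + 25/16451 = 334288778/186965615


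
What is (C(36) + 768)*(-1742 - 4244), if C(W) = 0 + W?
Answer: -4812744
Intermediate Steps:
C(W) = W
(C(36) + 768)*(-1742 - 4244) = (36 + 768)*(-1742 - 4244) = 804*(-5986) = -4812744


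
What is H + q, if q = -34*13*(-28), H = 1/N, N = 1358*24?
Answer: 403358593/32592 ≈ 12376.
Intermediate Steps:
N = 32592
H = 1/32592 ≈ 3.0682e-5
q = 12376 (q = -442*(-28) = 12376)
H + q = 1/32592 + 12376 = 403358593/32592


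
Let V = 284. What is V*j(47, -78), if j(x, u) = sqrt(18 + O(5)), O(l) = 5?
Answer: 284*sqrt(23) ≈ 1362.0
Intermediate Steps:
j(x, u) = sqrt(23) (j(x, u) = sqrt(18 + 5) = sqrt(23))
V*j(47, -78) = 284*sqrt(23)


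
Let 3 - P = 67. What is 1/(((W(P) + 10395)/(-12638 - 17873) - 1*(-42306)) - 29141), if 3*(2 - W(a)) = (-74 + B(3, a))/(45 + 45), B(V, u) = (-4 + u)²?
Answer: 823797/10845007241 ≈ 7.5961e-5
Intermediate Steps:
P = -64 (P = 3 - 1*67 = 3 - 67 = -64)
W(a) = 307/135 - (-4 + a)²/270 (W(a) = 2 - (-74 + (-4 + a)²)/(3*(45 + 45)) = 2 - (-74 + (-4 + a)²)/(3*90) = 2 - (-37/45 + (-4 + a)²/90)/3 = 2 + (37/135 - (-4 + a)²/270) = 307/135 - (-4 + a)²/270)
1/(((W(P) + 10395)/(-12638 - 17873) - 1*(-42306)) - 29141) = 1/((((307/135 - (-4 - 64)²/270) + 10395)/(-12638 - 17873) - 1*(-42306)) - 29141) = 1/((((307/135 - 1/270*(-68)²) + 10395)/(-30511) + 42306) - 29141) = 1/((((307/135 - 1/270*4624) + 10395)*(-1/30511) + 42306) - 29141) = 1/((((307/135 - 2312/135) + 10395)*(-1/30511) + 42306) - 29141) = 1/(((-401/27 + 10395)*(-1/30511) + 42306) - 29141) = 1/(((280264/27)*(-1/30511) + 42306) - 29141) = 1/((-280264/823797 + 42306) - 29141) = 1/(34851275618/823797 - 29141) = 1/(10845007241/823797) = 823797/10845007241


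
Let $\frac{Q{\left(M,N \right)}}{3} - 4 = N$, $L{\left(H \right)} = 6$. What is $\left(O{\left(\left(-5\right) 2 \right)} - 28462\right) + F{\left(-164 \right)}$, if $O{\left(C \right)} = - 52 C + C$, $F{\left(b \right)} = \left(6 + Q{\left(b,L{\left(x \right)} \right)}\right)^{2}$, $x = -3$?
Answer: $-26656$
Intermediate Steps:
$Q{\left(M,N \right)} = 12 + 3 N$
$F{\left(b \right)} = 1296$ ($F{\left(b \right)} = \left(6 + \left(12 + 3 \cdot 6\right)\right)^{2} = \left(6 + \left(12 + 18\right)\right)^{2} = \left(6 + 30\right)^{2} = 36^{2} = 1296$)
$O{\left(C \right)} = - 51 C$
$\left(O{\left(\left(-5\right) 2 \right)} - 28462\right) + F{\left(-164 \right)} = \left(- 51 \left(\left(-5\right) 2\right) - 28462\right) + 1296 = \left(\left(-51\right) \left(-10\right) - 28462\right) + 1296 = \left(510 - 28462\right) + 1296 = -27952 + 1296 = -26656$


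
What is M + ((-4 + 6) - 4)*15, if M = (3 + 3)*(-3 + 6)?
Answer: -12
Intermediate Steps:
M = 18 (M = 6*3 = 18)
M + ((-4 + 6) - 4)*15 = 18 + ((-4 + 6) - 4)*15 = 18 + (2 - 4)*15 = 18 - 2*15 = 18 - 30 = -12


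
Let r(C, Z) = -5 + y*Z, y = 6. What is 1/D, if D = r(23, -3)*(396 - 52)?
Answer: -1/7912 ≈ -0.00012639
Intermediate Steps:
r(C, Z) = -5 + 6*Z
D = -7912 (D = (-5 + 6*(-3))*(396 - 52) = (-5 - 18)*344 = -23*344 = -7912)
1/D = 1/(-7912) = -1/7912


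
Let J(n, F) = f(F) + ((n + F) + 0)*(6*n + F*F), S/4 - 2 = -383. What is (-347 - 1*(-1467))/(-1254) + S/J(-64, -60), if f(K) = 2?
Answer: -111181186/125018157 ≈ -0.88932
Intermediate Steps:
S = -1524 (S = 8 + 4*(-383) = 8 - 1532 = -1524)
J(n, F) = 2 + (F + n)*(F² + 6*n) (J(n, F) = 2 + ((n + F) + 0)*(6*n + F*F) = 2 + ((F + n) + 0)*(6*n + F²) = 2 + (F + n)*(F² + 6*n))
(-347 - 1*(-1467))/(-1254) + S/J(-64, -60) = (-347 - 1*(-1467))/(-1254) - 1524/(2 + (-60)³ + 6*(-64)² - 64*(-60)² + 6*(-60)*(-64)) = (-347 + 1467)*(-1/1254) - 1524/(2 - 216000 + 6*4096 - 64*3600 + 23040) = 1120*(-1/1254) - 1524/(2 - 216000 + 24576 - 230400 + 23040) = -560/627 - 1524/(-398782) = -560/627 - 1524*(-1/398782) = -560/627 + 762/199391 = -111181186/125018157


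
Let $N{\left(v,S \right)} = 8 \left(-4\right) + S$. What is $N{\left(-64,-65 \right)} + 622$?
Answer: $525$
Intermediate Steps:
$N{\left(v,S \right)} = -32 + S$
$N{\left(-64,-65 \right)} + 622 = \left(-32 - 65\right) + 622 = -97 + 622 = 525$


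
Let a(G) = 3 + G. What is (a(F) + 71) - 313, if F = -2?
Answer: -241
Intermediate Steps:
(a(F) + 71) - 313 = ((3 - 2) + 71) - 313 = (1 + 71) - 313 = 72 - 313 = -241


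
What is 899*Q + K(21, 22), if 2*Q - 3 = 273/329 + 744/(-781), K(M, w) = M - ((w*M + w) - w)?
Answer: 31284807/36707 ≈ 852.28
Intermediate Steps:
K(M, w) = M - M*w (K(M, w) = M - ((M*w + w) - w) = M - ((w + M*w) - w) = M - M*w)
Q = 52806/36707 (Q = 3/2 + (273/329 + 744/(-781))/2 = 3/2 + (273*(1/329) + 744*(-1/781))/2 = 3/2 + (39/47 - 744/781)/2 = 3/2 + (1/2)*(-4509/36707) = 3/2 - 4509/73414 = 52806/36707 ≈ 1.4386)
899*Q + K(21, 22) = 899*(52806/36707) + 21*(1 - 1*22) = 47472594/36707 + 21*(1 - 22) = 47472594/36707 + 21*(-21) = 47472594/36707 - 441 = 31284807/36707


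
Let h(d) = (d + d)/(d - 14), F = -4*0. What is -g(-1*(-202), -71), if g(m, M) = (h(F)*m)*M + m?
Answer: -202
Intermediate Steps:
F = 0
h(d) = 2*d/(-14 + d) (h(d) = (2*d)/(-14 + d) = 2*d/(-14 + d))
g(m, M) = m (g(m, M) = ((2*0/(-14 + 0))*m)*M + m = ((2*0/(-14))*m)*M + m = ((2*0*(-1/14))*m)*M + m = (0*m)*M + m = 0*M + m = 0 + m = m)
-g(-1*(-202), -71) = -(-1)*(-202) = -1*202 = -202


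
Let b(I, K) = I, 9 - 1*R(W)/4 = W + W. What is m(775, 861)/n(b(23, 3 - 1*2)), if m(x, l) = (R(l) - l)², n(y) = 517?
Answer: 59490369/517 ≈ 1.1507e+5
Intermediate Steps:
R(W) = 36 - 8*W (R(W) = 36 - 4*(W + W) = 36 - 8*W)
m(x, l) = (36 - 9*l)² (m(x, l) = ((36 - 8*l) - l)² = (36 - 9*l)²)
m(775, 861)/n(b(23, 3 - 1*2)) = (81*(-4 + 861)²)/517 = (81*857²)*(1/517) = (81*734449)*(1/517) = 59490369*(1/517) = 59490369/517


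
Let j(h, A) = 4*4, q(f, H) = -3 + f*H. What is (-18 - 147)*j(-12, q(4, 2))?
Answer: -2640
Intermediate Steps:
q(f, H) = -3 + H*f
j(h, A) = 16
(-18 - 147)*j(-12, q(4, 2)) = (-18 - 147)*16 = -165*16 = -2640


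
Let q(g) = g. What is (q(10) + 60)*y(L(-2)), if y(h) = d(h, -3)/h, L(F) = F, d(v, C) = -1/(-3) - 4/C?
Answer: -175/3 ≈ -58.333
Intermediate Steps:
d(v, C) = ⅓ - 4/C (d(v, C) = -1*(-⅓) - 4/C = ⅓ - 4/C)
y(h) = 5/(3*h) (y(h) = ((⅓)*(-12 - 3)/(-3))/h = ((⅓)*(-⅓)*(-15))/h = 5/(3*h))
(q(10) + 60)*y(L(-2)) = (10 + 60)*((5/3)/(-2)) = 70*((5/3)*(-½)) = 70*(-⅚) = -175/3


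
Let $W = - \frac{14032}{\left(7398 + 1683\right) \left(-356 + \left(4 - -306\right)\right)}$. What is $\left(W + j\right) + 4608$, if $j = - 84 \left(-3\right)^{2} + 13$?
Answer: $\frac{807262511}{208863} \approx 3865.0$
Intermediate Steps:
$j = -743$ ($j = \left(-84\right) 9 + 13 = -756 + 13 = -743$)
$W = \frac{7016}{208863}$ ($W = - \frac{14032}{9081 \left(-356 + \left(4 + 306\right)\right)} = - \frac{14032}{9081 \left(-356 + 310\right)} = - \frac{14032}{9081 \left(-46\right)} = - \frac{14032}{-417726} = \left(-14032\right) \left(- \frac{1}{417726}\right) = \frac{7016}{208863} \approx 0.033591$)
$\left(W + j\right) + 4608 = \left(\frac{7016}{208863} - 743\right) + 4608 = - \frac{155178193}{208863} + 4608 = \frac{807262511}{208863}$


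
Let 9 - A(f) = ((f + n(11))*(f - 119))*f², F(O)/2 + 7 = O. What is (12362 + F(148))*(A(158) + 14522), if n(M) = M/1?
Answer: -2080231252292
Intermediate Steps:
n(M) = M (n(M) = M*1 = M)
F(O) = -14 + 2*O
A(f) = 9 - f²*(-119 + f)*(11 + f) (A(f) = 9 - (f + 11)*(f - 119)*f² = 9 - (11 + f)*(-119 + f)*f² = 9 - (-119 + f)*(11 + f)*f² = 9 - f²*(-119 + f)*(11 + f))
(12362 + F(148))*(A(158) + 14522) = (12362 + (-14 + 2*148))*((9 - 1*158⁴ + 108*158³ + 1309*158²) + 14522) = (12362 + (-14 + 296))*((9 - 1*623201296 + 108*3944312 + 1309*24964) + 14522) = (12362 + 282)*((9 - 623201296 + 425985696 + 32677876) + 14522) = 12644*(-164537715 + 14522) = 12644*(-164523193) = -2080231252292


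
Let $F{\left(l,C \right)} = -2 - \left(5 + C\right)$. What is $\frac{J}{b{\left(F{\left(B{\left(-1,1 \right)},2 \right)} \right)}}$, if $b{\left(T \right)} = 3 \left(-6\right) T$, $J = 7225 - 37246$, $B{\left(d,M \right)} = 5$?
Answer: $- \frac{10007}{54} \approx -185.31$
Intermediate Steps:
$F{\left(l,C \right)} = -7 - C$
$J = -30021$
$b{\left(T \right)} = - 18 T$
$\frac{J}{b{\left(F{\left(B{\left(-1,1 \right)},2 \right)} \right)}} = - \frac{30021}{\left(-18\right) \left(-7 - 2\right)} = - \frac{30021}{\left(-18\right) \left(-9\right)} = - \frac{30021}{162} = \left(-30021\right) \frac{1}{162} = - \frac{10007}{54}$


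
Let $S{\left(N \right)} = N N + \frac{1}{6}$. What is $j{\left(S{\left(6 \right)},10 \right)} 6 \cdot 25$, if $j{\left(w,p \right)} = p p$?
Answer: $15000$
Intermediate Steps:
$S{\left(N \right)} = \frac{1}{6} + N^{2}$ ($S{\left(N \right)} = N^{2} + \frac{1}{6} = \frac{1}{6} + N^{2}$)
$j{\left(w,p \right)} = p^{2}$
$j{\left(S{\left(6 \right)},10 \right)} 6 \cdot 25 = 10^{2} \cdot 6 \cdot 25 = 100 \cdot 150 = 15000$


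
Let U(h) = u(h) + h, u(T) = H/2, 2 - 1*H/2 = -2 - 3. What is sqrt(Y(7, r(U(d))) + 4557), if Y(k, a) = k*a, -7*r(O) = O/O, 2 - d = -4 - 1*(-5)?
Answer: 2*sqrt(1139) ≈ 67.498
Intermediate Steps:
d = 1 (d = 2 - (-4 - 1*(-5)) = 2 - (-4 + 5) = 2 - 1*1 = 2 - 1 = 1)
H = 14 (H = 4 - 2*(-2 - 3) = 4 - 2*(-5) = 4 + 10 = 14)
u(T) = 7 (u(T) = 14/2 = 14*(1/2) = 7)
U(h) = 7 + h
r(O) = -1/7 (r(O) = -O/(7*O) = -1/7*1 = -1/7)
Y(k, a) = a*k
sqrt(Y(7, r(U(d))) + 4557) = sqrt(-1/7*7 + 4557) = sqrt(-1 + 4557) = sqrt(4556) = 2*sqrt(1139)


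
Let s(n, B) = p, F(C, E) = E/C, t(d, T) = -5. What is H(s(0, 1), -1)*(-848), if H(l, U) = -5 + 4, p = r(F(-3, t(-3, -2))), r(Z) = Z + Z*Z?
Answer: 848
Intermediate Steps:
r(Z) = Z + Z**2
p = 40/9 (p = (-5/(-3))*(1 - 5/(-3)) = (-5*(-1/3))*(1 - 5*(-1/3)) = 5*(1 + 5/3)/3 = (5/3)*(8/3) = 40/9 ≈ 4.4444)
s(n, B) = 40/9
H(l, U) = -1
H(s(0, 1), -1)*(-848) = -1*(-848) = 848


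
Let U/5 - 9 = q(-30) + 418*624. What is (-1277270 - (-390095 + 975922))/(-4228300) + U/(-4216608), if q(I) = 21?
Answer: 97538989249/742878483600 ≈ 0.13130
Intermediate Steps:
U = 1304310 (U = 45 + 5*(21 + 418*624) = 45 + 5*(21 + 260832) = 45 + 5*260853 = 45 + 1304265 = 1304310)
(-1277270 - (-390095 + 975922))/(-4228300) + U/(-4216608) = (-1277270 - (-390095 + 975922))/(-4228300) + 1304310/(-4216608) = (-1277270 - 1*585827)*(-1/4228300) + 1304310*(-1/4216608) = (-1277270 - 585827)*(-1/4228300) - 217385/702768 = -1863097*(-1/4228300) - 217385/702768 = 1863097/4228300 - 217385/702768 = 97538989249/742878483600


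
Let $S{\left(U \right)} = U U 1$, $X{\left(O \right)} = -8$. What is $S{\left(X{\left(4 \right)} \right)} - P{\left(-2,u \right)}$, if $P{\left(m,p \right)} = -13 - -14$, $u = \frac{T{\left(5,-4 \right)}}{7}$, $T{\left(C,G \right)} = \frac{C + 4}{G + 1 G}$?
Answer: $63$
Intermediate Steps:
$T{\left(C,G \right)} = \frac{4 + C}{2 G}$ ($T{\left(C,G \right)} = \frac{4 + C}{G + G} = \frac{4 + C}{2 G}$)
$S{\left(U \right)} = U^{2}$ ($S{\left(U \right)} = U^{2} \cdot 1 = U^{2}$)
$u = - \frac{9}{56}$ ($u = \frac{\frac{1}{2} \frac{1}{-4} \left(4 + 5\right)}{7} = \frac{1}{2} \left(- \frac{1}{4}\right) 9 \cdot \frac{1}{7} = \left(- \frac{9}{8}\right) \frac{1}{7} = - \frac{9}{56} \approx -0.16071$)
$P{\left(m,p \right)} = 1$ ($P{\left(m,p \right)} = -13 + 14 = 1$)
$S{\left(X{\left(4 \right)} \right)} - P{\left(-2,u \right)} = \left(-8\right)^{2} - 1 = 64 - 1 = 63$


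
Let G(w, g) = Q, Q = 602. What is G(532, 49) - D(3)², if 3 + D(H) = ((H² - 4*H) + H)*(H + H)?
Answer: 593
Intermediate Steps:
G(w, g) = 602
D(H) = -3 + 2*H*(H² - 3*H) (D(H) = -3 + ((H² - 4*H) + H)*(H + H) = -3 + (H² - 3*H)*(2*H) = -3 + 2*H*(H² - 3*H))
G(532, 49) - D(3)² = 602 - (-3 - 6*3² + 2*3³)² = 602 - (-3 - 6*9 + 2*27)² = 602 - (-3 - 54 + 54)² = 602 - 1*(-3)² = 602 - 1*9 = 602 - 9 = 593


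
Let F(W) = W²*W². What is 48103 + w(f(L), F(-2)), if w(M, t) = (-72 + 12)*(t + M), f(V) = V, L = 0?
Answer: 47143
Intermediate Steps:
F(W) = W⁴
w(M, t) = -60*M - 60*t (w(M, t) = -60*(M + t) = -60*M - 60*t)
48103 + w(f(L), F(-2)) = 48103 + (-60*0 - 60*(-2)⁴) = 48103 + (0 - 60*16) = 48103 + (0 - 960) = 48103 - 960 = 47143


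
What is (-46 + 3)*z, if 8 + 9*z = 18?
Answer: -430/9 ≈ -47.778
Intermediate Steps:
z = 10/9 (z = -8/9 + (⅑)*18 = -8/9 + 2 = 10/9 ≈ 1.1111)
(-46 + 3)*z = (-46 + 3)*(10/9) = -43*10/9 = -430/9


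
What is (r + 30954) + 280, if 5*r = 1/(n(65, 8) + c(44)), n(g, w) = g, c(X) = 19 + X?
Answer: 19989761/640 ≈ 31234.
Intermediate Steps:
r = 1/640 (r = 1/(5*(65 + (19 + 44))) = 1/(5*(65 + 63)) = (1/5)/128 = (1/5)*(1/128) = 1/640 ≈ 0.0015625)
(r + 30954) + 280 = (1/640 + 30954) + 280 = 19810561/640 + 280 = 19989761/640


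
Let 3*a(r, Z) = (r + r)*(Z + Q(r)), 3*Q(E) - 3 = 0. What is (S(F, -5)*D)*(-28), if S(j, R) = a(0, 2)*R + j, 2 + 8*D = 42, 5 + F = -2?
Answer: 980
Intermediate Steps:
F = -7 (F = -5 - 2 = -7)
Q(E) = 1 (Q(E) = 1 + (1/3)*0 = 1 + 0 = 1)
D = 5 (D = -1/4 + (1/8)*42 = -1/4 + 21/4 = 5)
a(r, Z) = 2*r*(1 + Z)/3 (a(r, Z) = ((r + r)*(Z + 1))/3 = ((2*r)*(1 + Z))/3 = (2*r*(1 + Z))/3 = 2*r*(1 + Z)/3)
S(j, R) = j (S(j, R) = ((2/3)*0*(1 + 2))*R + j = ((2/3)*0*3)*R + j = 0*R + j = 0 + j = j)
(S(F, -5)*D)*(-28) = -7*5*(-28) = -35*(-28) = 980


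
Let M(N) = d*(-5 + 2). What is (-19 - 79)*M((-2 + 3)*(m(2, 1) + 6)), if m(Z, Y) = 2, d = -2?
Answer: -588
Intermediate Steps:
M(N) = 6 (M(N) = -2*(-5 + 2) = -2*(-3) = 6)
(-19 - 79)*M((-2 + 3)*(m(2, 1) + 6)) = (-19 - 79)*6 = -98*6 = -588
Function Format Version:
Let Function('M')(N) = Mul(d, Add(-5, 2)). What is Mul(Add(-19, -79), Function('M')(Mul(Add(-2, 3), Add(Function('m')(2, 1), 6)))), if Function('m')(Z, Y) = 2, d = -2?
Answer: -588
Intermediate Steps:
Function('M')(N) = 6 (Function('M')(N) = Mul(-2, Add(-5, 2)) = Mul(-2, -3) = 6)
Mul(Add(-19, -79), Function('M')(Mul(Add(-2, 3), Add(Function('m')(2, 1), 6)))) = Mul(Add(-19, -79), 6) = Mul(-98, 6) = -588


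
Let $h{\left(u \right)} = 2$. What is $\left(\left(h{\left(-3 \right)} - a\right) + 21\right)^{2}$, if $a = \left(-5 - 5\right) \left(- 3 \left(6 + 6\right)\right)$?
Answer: $113569$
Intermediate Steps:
$a = 360$ ($a = \left(-5 - 5\right) \left(\left(-3\right) 12\right) = \left(-10\right) \left(-36\right) = 360$)
$\left(\left(h{\left(-3 \right)} - a\right) + 21\right)^{2} = \left(\left(2 - 360\right) + 21\right)^{2} = \left(-358 + 21\right)^{2} = \left(-337\right)^{2} = 113569$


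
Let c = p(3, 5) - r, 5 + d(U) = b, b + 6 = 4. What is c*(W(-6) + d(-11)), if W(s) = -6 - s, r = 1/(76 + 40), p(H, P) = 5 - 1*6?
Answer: 819/116 ≈ 7.0603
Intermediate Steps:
b = -2 (b = -6 + 4 = -2)
p(H, P) = -1 (p(H, P) = 5 - 6 = -1)
d(U) = -7 (d(U) = -5 - 2 = -7)
r = 1/116 ≈ 0.0086207
c = -117/116 (c = -1 - 1*1/116 = -1 - 1/116 = -117/116 ≈ -1.0086)
c*(W(-6) + d(-11)) = -117*((-6 - 1*(-6)) - 7)/116 = -117*((-6 + 6) - 7)/116 = -117*(0 - 7)/116 = -117/116*(-7) = 819/116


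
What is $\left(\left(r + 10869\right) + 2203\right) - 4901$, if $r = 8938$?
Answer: $17109$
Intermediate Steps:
$\left(\left(r + 10869\right) + 2203\right) - 4901 = \left(\left(8938 + 10869\right) + 2203\right) - 4901 = \left(19807 + 2203\right) - 4901 = 22010 - 4901 = 17109$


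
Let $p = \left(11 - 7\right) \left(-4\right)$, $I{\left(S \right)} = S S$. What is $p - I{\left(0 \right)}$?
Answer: $-16$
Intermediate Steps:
$I{\left(S \right)} = S^{2}$
$p = -16$ ($p = 4 \left(-4\right) = -16$)
$p - I{\left(0 \right)} = -16 - 0^{2} = -16 - 0 = -16 + 0 = -16$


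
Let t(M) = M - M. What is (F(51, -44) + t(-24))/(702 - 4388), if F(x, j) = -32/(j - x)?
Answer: -16/175085 ≈ -9.1384e-5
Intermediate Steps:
t(M) = 0
(F(51, -44) + t(-24))/(702 - 4388) = (32/(51 - 1*(-44)) + 0)/(702 - 4388) = (32/(51 + 44) + 0)/(-3686) = (32/95 + 0)*(-1/3686) = (32/95)*(-1/3686) = -16/175085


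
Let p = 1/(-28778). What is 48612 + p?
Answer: 1398956135/28778 ≈ 48612.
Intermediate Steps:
p = -1/28778 ≈ -3.4749e-5
48612 + p = 48612 - 1/28778 = 1398956135/28778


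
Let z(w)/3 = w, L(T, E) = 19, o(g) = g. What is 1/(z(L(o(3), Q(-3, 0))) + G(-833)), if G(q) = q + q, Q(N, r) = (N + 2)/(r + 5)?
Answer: -1/1609 ≈ -0.00062150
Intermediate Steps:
Q(N, r) = (2 + N)/(5 + r)
z(w) = 3*w
G(q) = 2*q
1/(z(L(o(3), Q(-3, 0))) + G(-833)) = 1/(3*19 + 2*(-833)) = 1/(57 - 1666) = 1/(-1609) = -1/1609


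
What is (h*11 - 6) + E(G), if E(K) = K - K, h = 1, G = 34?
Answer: 5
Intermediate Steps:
E(K) = 0
(h*11 - 6) + E(G) = (1*11 - 6) + 0 = (11 - 6) + 0 = 5 + 0 = 5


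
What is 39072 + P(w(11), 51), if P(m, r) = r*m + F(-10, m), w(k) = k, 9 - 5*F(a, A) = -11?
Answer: 39637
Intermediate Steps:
F(a, A) = 4 (F(a, A) = 9/5 - ⅕*(-11) = 9/5 + 11/5 = 4)
P(m, r) = 4 + m*r (P(m, r) = r*m + 4 = m*r + 4 = 4 + m*r)
39072 + P(w(11), 51) = 39072 + (4 + 11*51) = 39072 + (4 + 561) = 39072 + 565 = 39637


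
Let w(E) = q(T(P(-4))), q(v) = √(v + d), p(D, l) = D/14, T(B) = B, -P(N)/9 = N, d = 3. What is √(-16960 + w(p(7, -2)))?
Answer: √(-16960 + √39) ≈ 130.21*I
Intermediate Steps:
P(N) = -9*N
p(D, l) = D/14 (p(D, l) = D*(1/14) = D/14)
q(v) = √(3 + v) (q(v) = √(v + 3) = √(3 + v))
w(E) = √39 (w(E) = √(3 - 9*(-4)) = √(3 + 36) = √39)
√(-16960 + w(p(7, -2))) = √(-16960 + √39)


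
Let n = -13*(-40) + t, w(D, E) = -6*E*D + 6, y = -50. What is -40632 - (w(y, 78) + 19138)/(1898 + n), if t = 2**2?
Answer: -49226624/1211 ≈ -40650.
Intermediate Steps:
t = 4
w(D, E) = 6 - 6*D*E (w(D, E) = -6*D*E + 6 = 6 - 6*D*E)
n = 524 (n = -13*(-40) + 4 = 520 + 4 = 524)
-40632 - (w(y, 78) + 19138)/(1898 + n) = -40632 - ((6 - 6*(-50)*78) + 19138)/(1898 + 524) = -40632 - ((6 + 23400) + 19138)/2422 = -40632 - (23406 + 19138)/2422 = -40632 - 42544/2422 = -40632 - 1*21272/1211 = -40632 - 21272/1211 = -49226624/1211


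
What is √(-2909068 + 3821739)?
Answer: √912671 ≈ 955.34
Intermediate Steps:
√(-2909068 + 3821739) = √912671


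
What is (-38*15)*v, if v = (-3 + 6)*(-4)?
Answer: 6840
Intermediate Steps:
v = -12 (v = 3*(-4) = -12)
(-38*15)*v = -38*15*(-12) = -570*(-12) = 6840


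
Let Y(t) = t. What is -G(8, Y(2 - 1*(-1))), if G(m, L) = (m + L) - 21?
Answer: 10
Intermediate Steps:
G(m, L) = -21 + L + m (G(m, L) = (L + m) - 21 = -21 + L + m)
-G(8, Y(2 - 1*(-1))) = -(-21 + (2 - 1*(-1)) + 8) = -(-21 + (2 + 1) + 8) = -(-21 + 3 + 8) = -1*(-10) = 10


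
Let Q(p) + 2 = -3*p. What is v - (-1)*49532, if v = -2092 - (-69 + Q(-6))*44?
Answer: 49772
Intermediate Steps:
Q(p) = -2 - 3*p
v = 240 (v = -2092 - (-69 + (-2 - 3*(-6)))*44 = -2092 - (-69 + (-2 + 18))*44 = -2092 - (-69 + 16)*44 = -2092 - (-53)*44 = -2092 - 1*(-2332) = -2092 + 2332 = 240)
v - (-1)*49532 = 240 - (-1)*49532 = 240 - 1*(-49532) = 240 + 49532 = 49772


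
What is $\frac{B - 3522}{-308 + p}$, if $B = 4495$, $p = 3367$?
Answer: $\frac{139}{437} \approx 0.31808$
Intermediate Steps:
$\frac{B - 3522}{-308 + p} = \frac{4495 - 3522}{-308 + 3367} = \frac{973}{3059} = 973 \cdot \frac{1}{3059} = \frac{139}{437}$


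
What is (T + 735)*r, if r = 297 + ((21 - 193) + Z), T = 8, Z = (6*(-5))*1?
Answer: 70585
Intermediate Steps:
Z = -30 (Z = -30*1 = -30)
r = 95 (r = 297 + ((21 - 193) - 30) = 297 + (-172 - 30) = 297 - 202 = 95)
(T + 735)*r = (8 + 735)*95 = 743*95 = 70585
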